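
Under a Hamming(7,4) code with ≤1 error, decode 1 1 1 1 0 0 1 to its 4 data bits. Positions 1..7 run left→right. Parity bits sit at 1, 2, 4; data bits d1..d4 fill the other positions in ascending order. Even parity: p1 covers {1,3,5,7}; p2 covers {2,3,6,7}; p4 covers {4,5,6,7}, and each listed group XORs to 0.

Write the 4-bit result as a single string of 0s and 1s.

s1 (pos 1,3,5,7): 1⊕1⊕0⊕1 = 1
s2 (pos 2,3,6,7): 1⊕1⊕0⊕1 = 1
s4 (pos 4,5,6,7): 1⊕0⊕0⊕1 = 0
Syndrome s4…s1 = 011 → error at position 3.
Flip position 3: 1111001 → 1101001
Read data bits from positions 3,5,6,7: 0001

0001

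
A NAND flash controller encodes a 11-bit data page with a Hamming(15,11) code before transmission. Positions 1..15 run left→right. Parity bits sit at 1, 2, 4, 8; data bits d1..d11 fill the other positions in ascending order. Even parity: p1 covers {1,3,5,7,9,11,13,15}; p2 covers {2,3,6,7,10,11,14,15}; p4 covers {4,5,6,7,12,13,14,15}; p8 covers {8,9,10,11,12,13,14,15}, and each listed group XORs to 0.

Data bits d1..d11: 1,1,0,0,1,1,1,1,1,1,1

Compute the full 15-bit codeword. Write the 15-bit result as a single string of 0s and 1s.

011110011111111

Place data at non-parity positions: p1 p2 1 p4 1 0 0 p8 1 1 1 1 1 1 1
p1 (pos 1,3,5,7,9,11,13,15): XOR of data positions = 1⊕1⊕0⊕1⊕1⊕1⊕1 = 0
p2 (pos 2,3,6,7,10,11,14,15): XOR of data positions = 1⊕0⊕0⊕1⊕1⊕1⊕1 = 1
p4 (pos 4,5,6,7,12,13,14,15): XOR of data positions = 1⊕0⊕0⊕1⊕1⊕1⊕1 = 1
p8 (pos 8,9,10,11,12,13,14,15): XOR of data positions = 1⊕1⊕1⊕1⊕1⊕1⊕1 = 1
Codeword: 011110011111111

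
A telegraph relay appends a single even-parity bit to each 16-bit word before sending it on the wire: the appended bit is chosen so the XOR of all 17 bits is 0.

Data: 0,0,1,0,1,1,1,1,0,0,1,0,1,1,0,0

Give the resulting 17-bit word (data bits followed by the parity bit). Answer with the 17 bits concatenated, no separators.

00101111001011000

XOR of the 16 data bits: 0⊕0⊕1⊕0⊕1⊕1⊕1⊕1⊕0⊕0⊕1⊕0⊕1⊕1⊕0⊕0 = 0
Parity bit = 0 (so all 17 bits XOR to 0).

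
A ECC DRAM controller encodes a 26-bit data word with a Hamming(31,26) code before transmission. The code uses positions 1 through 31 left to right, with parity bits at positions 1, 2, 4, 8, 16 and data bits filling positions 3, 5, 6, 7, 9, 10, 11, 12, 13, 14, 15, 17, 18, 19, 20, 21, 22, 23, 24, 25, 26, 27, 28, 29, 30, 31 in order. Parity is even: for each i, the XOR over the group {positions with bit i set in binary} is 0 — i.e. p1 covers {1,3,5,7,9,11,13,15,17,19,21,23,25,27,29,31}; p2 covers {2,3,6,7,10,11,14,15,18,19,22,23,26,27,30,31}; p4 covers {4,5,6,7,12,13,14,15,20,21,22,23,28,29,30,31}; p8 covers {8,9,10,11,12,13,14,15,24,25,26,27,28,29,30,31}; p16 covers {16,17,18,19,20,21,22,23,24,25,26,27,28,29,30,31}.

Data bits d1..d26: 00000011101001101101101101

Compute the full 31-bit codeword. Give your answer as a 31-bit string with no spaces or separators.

0101000100111011001101101101101

Place data at non-parity positions: p1 p2 0 p4 0 0 0 p8 0 0 1 1 1 0 1 p16 0 0 1 1 0 1 1 0 1 1 0 1 1 0 1
p1 (pos 1,3,5,7,9,11,13,15,17,19,21,23,25,27,29,31): XOR of data positions = 0⊕0⊕0⊕0⊕1⊕1⊕1⊕0⊕1⊕0⊕1⊕1⊕0⊕1⊕1 = 0
p2 (pos 2,3,6,7,10,11,14,15,18,19,22,23,26,27,30,31): XOR of data positions = 0⊕0⊕0⊕0⊕1⊕0⊕1⊕0⊕1⊕1⊕1⊕1⊕0⊕0⊕1 = 1
p4 (pos 4,5,6,7,12,13,14,15,20,21,22,23,28,29,30,31): XOR of data positions = 0⊕0⊕0⊕1⊕1⊕0⊕1⊕1⊕0⊕1⊕1⊕1⊕1⊕0⊕1 = 1
p8 (pos 8,9,10,11,12,13,14,15,24,25,26,27,28,29,30,31): XOR of data positions = 0⊕0⊕1⊕1⊕1⊕0⊕1⊕0⊕1⊕1⊕0⊕1⊕1⊕0⊕1 = 1
p16 (pos 16,17,18,19,20,21,22,23,24,25,26,27,28,29,30,31): XOR of data positions = 0⊕0⊕1⊕1⊕0⊕1⊕1⊕0⊕1⊕1⊕0⊕1⊕1⊕0⊕1 = 1
Codeword: 0101000100111011001101101101101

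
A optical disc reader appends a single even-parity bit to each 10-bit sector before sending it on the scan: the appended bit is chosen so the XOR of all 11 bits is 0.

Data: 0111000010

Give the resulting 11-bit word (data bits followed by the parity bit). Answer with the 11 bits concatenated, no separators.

XOR of the 10 data bits: 0⊕1⊕1⊕1⊕0⊕0⊕0⊕0⊕1⊕0 = 0
Parity bit = 0 (so all 11 bits XOR to 0).

01110000100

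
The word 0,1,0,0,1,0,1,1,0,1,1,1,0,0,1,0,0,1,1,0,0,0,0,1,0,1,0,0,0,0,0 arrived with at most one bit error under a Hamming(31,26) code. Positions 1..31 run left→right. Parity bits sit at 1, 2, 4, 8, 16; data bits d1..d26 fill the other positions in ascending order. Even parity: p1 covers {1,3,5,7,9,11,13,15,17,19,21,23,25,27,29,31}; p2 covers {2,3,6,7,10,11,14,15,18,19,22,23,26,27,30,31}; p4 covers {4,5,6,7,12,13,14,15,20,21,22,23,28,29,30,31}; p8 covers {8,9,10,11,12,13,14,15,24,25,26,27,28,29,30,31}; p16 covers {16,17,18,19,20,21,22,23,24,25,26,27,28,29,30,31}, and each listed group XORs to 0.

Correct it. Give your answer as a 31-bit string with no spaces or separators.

0100101111110010011000010100000

s1 (pos 1,3,5,7,9,11,13,15,17,19,21,23,25,27,29,31): 0⊕0⊕1⊕1⊕0⊕1⊕0⊕1⊕0⊕1⊕0⊕0⊕0⊕0⊕0⊕0 = 1
s2 (pos 2,3,6,7,10,11,14,15,18,19,22,23,26,27,30,31): 1⊕0⊕0⊕1⊕1⊕1⊕0⊕1⊕1⊕1⊕0⊕0⊕1⊕0⊕0⊕0 = 0
s4 (pos 4,5,6,7,12,13,14,15,20,21,22,23,28,29,30,31): 0⊕1⊕0⊕1⊕1⊕0⊕0⊕1⊕0⊕0⊕0⊕0⊕0⊕0⊕0⊕0 = 0
s8 (pos 8,9,10,11,12,13,14,15,24,25,26,27,28,29,30,31): 1⊕0⊕1⊕1⊕1⊕0⊕0⊕1⊕1⊕0⊕1⊕0⊕0⊕0⊕0⊕0 = 1
s16 (pos 16,17,18,19,20,21,22,23,24,25,26,27,28,29,30,31): 0⊕0⊕1⊕1⊕0⊕0⊕0⊕0⊕1⊕0⊕1⊕0⊕0⊕0⊕0⊕0 = 0
Syndrome s16…s1 = 01001 → error at position 9.
Flip position 9: 0100101101110010011000010100000 → 0100101111110010011000010100000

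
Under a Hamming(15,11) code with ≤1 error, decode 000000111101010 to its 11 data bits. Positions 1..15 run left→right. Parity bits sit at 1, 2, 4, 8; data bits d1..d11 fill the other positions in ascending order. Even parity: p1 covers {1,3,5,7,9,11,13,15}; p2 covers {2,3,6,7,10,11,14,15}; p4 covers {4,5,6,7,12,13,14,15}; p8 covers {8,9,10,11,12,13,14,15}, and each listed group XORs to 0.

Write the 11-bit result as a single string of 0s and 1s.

s1 (pos 1,3,5,7,9,11,13,15): 0⊕0⊕0⊕1⊕1⊕0⊕0⊕0 = 0
s2 (pos 2,3,6,7,10,11,14,15): 0⊕0⊕0⊕1⊕1⊕0⊕1⊕0 = 1
s4 (pos 4,5,6,7,12,13,14,15): 0⊕0⊕0⊕1⊕1⊕0⊕1⊕0 = 1
s8 (pos 8,9,10,11,12,13,14,15): 1⊕1⊕1⊕0⊕1⊕0⊕1⊕0 = 1
Syndrome s8…s1 = 1110 → error at position 14.
Flip position 14: 000000111101010 → 000000111101000
Read data bits from positions 3,5,6,7,9,10,11,12,13,14,15: 00011101000

00011101000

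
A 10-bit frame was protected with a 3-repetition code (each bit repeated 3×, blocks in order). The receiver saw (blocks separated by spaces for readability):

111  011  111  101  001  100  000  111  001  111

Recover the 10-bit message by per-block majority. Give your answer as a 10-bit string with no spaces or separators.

Block 1 (111): 3 ones → 1
Block 2 (011): 2 ones → 1
Block 3 (111): 3 ones → 1
Block 4 (101): 2 ones → 1
Block 5 (001): 1 one → 0
Block 6 (100): 1 one → 0
Block 7 (000): 0 ones → 0
Block 8 (111): 3 ones → 1
Block 9 (001): 1 one → 0
Block 10 (111): 3 ones → 1

1111000101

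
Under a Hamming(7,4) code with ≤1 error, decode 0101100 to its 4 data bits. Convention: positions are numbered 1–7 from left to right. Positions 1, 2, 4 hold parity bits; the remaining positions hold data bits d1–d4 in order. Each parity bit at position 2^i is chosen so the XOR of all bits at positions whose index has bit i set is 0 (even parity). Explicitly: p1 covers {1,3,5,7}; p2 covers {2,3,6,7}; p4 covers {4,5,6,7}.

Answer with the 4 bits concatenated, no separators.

s1 (pos 1,3,5,7): 0⊕0⊕1⊕0 = 1
s2 (pos 2,3,6,7): 1⊕0⊕0⊕0 = 1
s4 (pos 4,5,6,7): 1⊕1⊕0⊕0 = 0
Syndrome s4…s1 = 011 → error at position 3.
Flip position 3: 0101100 → 0111100
Read data bits from positions 3,5,6,7: 1100

1100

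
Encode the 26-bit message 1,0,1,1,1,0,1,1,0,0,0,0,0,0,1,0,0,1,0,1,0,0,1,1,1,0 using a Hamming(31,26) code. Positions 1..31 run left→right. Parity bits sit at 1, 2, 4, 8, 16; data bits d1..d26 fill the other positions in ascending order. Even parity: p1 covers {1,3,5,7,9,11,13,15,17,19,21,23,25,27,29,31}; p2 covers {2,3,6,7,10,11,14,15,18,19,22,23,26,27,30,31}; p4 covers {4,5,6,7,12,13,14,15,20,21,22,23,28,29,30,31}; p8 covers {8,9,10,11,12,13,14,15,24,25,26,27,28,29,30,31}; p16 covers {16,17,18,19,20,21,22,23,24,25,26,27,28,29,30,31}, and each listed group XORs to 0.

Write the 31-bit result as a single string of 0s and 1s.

1010011110110000000100101001110

Place data at non-parity positions: p1 p2 1 p4 0 1 1 p8 1 0 1 1 0 0 0 p16 0 0 0 1 0 0 1 0 1 0 0 1 1 1 0
p1 (pos 1,3,5,7,9,11,13,15,17,19,21,23,25,27,29,31): XOR of data positions = 1⊕0⊕1⊕1⊕1⊕0⊕0⊕0⊕0⊕0⊕1⊕1⊕0⊕1⊕0 = 1
p2 (pos 2,3,6,7,10,11,14,15,18,19,22,23,26,27,30,31): XOR of data positions = 1⊕1⊕1⊕0⊕1⊕0⊕0⊕0⊕0⊕0⊕1⊕0⊕0⊕1⊕0 = 0
p4 (pos 4,5,6,7,12,13,14,15,20,21,22,23,28,29,30,31): XOR of data positions = 0⊕1⊕1⊕1⊕0⊕0⊕0⊕1⊕0⊕0⊕1⊕1⊕1⊕1⊕0 = 0
p8 (pos 8,9,10,11,12,13,14,15,24,25,26,27,28,29,30,31): XOR of data positions = 1⊕0⊕1⊕1⊕0⊕0⊕0⊕0⊕1⊕0⊕0⊕1⊕1⊕1⊕0 = 1
p16 (pos 16,17,18,19,20,21,22,23,24,25,26,27,28,29,30,31): XOR of data positions = 0⊕0⊕0⊕1⊕0⊕0⊕1⊕0⊕1⊕0⊕0⊕1⊕1⊕1⊕0 = 0
Codeword: 1010011110110000000100101001110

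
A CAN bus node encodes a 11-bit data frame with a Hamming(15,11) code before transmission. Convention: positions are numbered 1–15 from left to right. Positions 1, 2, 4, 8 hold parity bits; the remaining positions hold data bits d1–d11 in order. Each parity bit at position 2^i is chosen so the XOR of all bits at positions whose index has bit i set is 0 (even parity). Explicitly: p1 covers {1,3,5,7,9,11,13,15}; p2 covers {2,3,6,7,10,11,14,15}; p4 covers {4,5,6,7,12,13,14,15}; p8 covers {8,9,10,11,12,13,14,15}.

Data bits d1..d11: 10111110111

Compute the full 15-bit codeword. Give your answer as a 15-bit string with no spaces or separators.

011101101110111

Place data at non-parity positions: p1 p2 1 p4 0 1 1 p8 1 1 1 0 1 1 1
p1 (pos 1,3,5,7,9,11,13,15): XOR of data positions = 1⊕0⊕1⊕1⊕1⊕1⊕1 = 0
p2 (pos 2,3,6,7,10,11,14,15): XOR of data positions = 1⊕1⊕1⊕1⊕1⊕1⊕1 = 1
p4 (pos 4,5,6,7,12,13,14,15): XOR of data positions = 0⊕1⊕1⊕0⊕1⊕1⊕1 = 1
p8 (pos 8,9,10,11,12,13,14,15): XOR of data positions = 1⊕1⊕1⊕0⊕1⊕1⊕1 = 0
Codeword: 011101101110111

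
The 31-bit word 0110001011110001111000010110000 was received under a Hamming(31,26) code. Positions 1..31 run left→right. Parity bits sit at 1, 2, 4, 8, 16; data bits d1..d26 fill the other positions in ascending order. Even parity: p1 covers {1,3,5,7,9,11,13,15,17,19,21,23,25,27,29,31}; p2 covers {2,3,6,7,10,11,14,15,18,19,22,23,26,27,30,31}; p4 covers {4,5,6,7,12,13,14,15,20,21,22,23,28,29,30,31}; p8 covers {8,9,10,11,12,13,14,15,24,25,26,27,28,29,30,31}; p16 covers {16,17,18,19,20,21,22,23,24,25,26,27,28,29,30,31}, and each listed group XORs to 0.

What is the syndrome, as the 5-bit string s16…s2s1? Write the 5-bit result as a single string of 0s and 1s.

11011

s1 (pos 1,3,5,7,9,11,13,15,17,19,21,23,25,27,29,31): 0⊕1⊕0⊕1⊕1⊕1⊕0⊕0⊕1⊕1⊕0⊕0⊕0⊕1⊕0⊕0 = 1
s2 (pos 2,3,6,7,10,11,14,15,18,19,22,23,26,27,30,31): 1⊕1⊕0⊕1⊕1⊕1⊕0⊕0⊕1⊕1⊕0⊕0⊕1⊕1⊕0⊕0 = 1
s4 (pos 4,5,6,7,12,13,14,15,20,21,22,23,28,29,30,31): 0⊕0⊕0⊕1⊕1⊕0⊕0⊕0⊕0⊕0⊕0⊕0⊕0⊕0⊕0⊕0 = 0
s8 (pos 8,9,10,11,12,13,14,15,24,25,26,27,28,29,30,31): 0⊕1⊕1⊕1⊕1⊕0⊕0⊕0⊕1⊕0⊕1⊕1⊕0⊕0⊕0⊕0 = 1
s16 (pos 16,17,18,19,20,21,22,23,24,25,26,27,28,29,30,31): 1⊕1⊕1⊕1⊕0⊕0⊕0⊕0⊕1⊕0⊕1⊕1⊕0⊕0⊕0⊕0 = 1
Syndrome s16…s1 = 11011 → error at position 27.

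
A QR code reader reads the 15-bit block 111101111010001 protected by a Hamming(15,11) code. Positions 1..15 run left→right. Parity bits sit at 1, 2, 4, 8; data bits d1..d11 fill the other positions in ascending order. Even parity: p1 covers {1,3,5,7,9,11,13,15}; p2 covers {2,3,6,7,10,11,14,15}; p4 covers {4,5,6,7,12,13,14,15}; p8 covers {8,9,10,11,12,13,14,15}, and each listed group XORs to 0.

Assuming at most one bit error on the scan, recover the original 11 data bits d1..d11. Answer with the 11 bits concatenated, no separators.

10111010001

s1 (pos 1,3,5,7,9,11,13,15): 1⊕1⊕0⊕1⊕1⊕1⊕0⊕1 = 0
s2 (pos 2,3,6,7,10,11,14,15): 1⊕1⊕1⊕1⊕0⊕1⊕0⊕1 = 0
s4 (pos 4,5,6,7,12,13,14,15): 1⊕0⊕1⊕1⊕0⊕0⊕0⊕1 = 0
s8 (pos 8,9,10,11,12,13,14,15): 1⊕1⊕0⊕1⊕0⊕0⊕0⊕1 = 0
Syndrome s8…s1 = 0000 → no error.
Read data bits from positions 3,5,6,7,9,10,11,12,13,14,15: 10111010001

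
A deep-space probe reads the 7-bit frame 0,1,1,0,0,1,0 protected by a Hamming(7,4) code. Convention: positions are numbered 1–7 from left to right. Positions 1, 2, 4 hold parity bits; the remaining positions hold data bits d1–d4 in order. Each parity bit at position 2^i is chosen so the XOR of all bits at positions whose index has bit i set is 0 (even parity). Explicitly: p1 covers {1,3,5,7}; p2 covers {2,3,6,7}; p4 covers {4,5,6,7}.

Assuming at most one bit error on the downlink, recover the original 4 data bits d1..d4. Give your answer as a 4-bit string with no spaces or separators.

s1 (pos 1,3,5,7): 0⊕1⊕0⊕0 = 1
s2 (pos 2,3,6,7): 1⊕1⊕1⊕0 = 1
s4 (pos 4,5,6,7): 0⊕0⊕1⊕0 = 1
Syndrome s4…s1 = 111 → error at position 7.
Flip position 7: 0110010 → 0110011
Read data bits from positions 3,5,6,7: 1011

1011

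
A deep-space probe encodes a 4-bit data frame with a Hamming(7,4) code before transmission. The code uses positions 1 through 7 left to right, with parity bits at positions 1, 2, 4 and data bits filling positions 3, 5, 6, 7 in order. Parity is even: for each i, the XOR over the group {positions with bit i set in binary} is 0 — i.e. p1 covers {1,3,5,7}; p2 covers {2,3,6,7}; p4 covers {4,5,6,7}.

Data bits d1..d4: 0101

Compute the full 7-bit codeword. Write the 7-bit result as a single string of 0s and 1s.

Place data at non-parity positions: p1 p2 0 p4 1 0 1
p1 (pos 1,3,5,7): XOR of data positions = 0⊕1⊕1 = 0
p2 (pos 2,3,6,7): XOR of data positions = 0⊕0⊕1 = 1
p4 (pos 4,5,6,7): XOR of data positions = 1⊕0⊕1 = 0
Codeword: 0100101

0100101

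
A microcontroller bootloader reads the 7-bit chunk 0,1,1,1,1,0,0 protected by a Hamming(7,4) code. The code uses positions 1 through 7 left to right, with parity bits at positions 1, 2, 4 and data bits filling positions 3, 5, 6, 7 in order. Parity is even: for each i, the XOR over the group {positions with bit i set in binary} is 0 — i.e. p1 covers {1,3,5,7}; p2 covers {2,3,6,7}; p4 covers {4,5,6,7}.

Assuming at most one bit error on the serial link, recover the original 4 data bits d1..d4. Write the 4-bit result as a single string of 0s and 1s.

1100

s1 (pos 1,3,5,7): 0⊕1⊕1⊕0 = 0
s2 (pos 2,3,6,7): 1⊕1⊕0⊕0 = 0
s4 (pos 4,5,6,7): 1⊕1⊕0⊕0 = 0
Syndrome s4…s1 = 000 → no error.
Read data bits from positions 3,5,6,7: 1100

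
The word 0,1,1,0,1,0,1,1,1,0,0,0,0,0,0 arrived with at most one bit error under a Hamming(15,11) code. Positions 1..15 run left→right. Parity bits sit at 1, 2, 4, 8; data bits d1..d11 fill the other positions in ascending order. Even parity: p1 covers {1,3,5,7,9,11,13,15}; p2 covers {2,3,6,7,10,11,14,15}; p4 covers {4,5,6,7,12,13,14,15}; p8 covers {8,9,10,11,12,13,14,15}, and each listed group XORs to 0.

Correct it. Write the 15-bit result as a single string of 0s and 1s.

s1 (pos 1,3,5,7,9,11,13,15): 0⊕1⊕1⊕1⊕1⊕0⊕0⊕0 = 0
s2 (pos 2,3,6,7,10,11,14,15): 1⊕1⊕0⊕1⊕0⊕0⊕0⊕0 = 1
s4 (pos 4,5,6,7,12,13,14,15): 0⊕1⊕0⊕1⊕0⊕0⊕0⊕0 = 0
s8 (pos 8,9,10,11,12,13,14,15): 1⊕1⊕0⊕0⊕0⊕0⊕0⊕0 = 0
Syndrome s8…s1 = 0010 → error at position 2.
Flip position 2: 011010111000000 → 001010111000000

001010111000000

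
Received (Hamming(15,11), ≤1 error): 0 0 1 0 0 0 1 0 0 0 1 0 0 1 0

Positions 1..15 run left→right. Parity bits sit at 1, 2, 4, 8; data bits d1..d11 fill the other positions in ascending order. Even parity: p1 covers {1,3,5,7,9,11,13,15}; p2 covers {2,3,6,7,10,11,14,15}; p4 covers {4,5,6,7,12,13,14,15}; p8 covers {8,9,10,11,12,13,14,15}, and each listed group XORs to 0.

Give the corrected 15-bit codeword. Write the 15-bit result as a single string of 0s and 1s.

s1 (pos 1,3,5,7,9,11,13,15): 0⊕1⊕0⊕1⊕0⊕1⊕0⊕0 = 1
s2 (pos 2,3,6,7,10,11,14,15): 0⊕1⊕0⊕1⊕0⊕1⊕1⊕0 = 0
s4 (pos 4,5,6,7,12,13,14,15): 0⊕0⊕0⊕1⊕0⊕0⊕1⊕0 = 0
s8 (pos 8,9,10,11,12,13,14,15): 0⊕0⊕0⊕1⊕0⊕0⊕1⊕0 = 0
Syndrome s8…s1 = 0001 → error at position 1.
Flip position 1: 001000100010010 → 101000100010010

101000100010010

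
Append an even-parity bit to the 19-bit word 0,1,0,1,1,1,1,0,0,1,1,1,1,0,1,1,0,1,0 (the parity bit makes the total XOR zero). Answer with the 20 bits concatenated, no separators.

01011110011110110100

XOR of the 19 data bits: 0⊕1⊕0⊕1⊕1⊕1⊕1⊕0⊕0⊕1⊕1⊕1⊕1⊕0⊕1⊕1⊕0⊕1⊕0 = 0
Parity bit = 0 (so all 20 bits XOR to 0).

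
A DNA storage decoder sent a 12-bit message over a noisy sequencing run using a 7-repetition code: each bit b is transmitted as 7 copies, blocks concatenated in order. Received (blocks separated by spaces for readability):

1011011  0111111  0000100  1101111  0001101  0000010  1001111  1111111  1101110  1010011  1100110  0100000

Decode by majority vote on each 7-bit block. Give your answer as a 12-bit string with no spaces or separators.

110100111110

Block 1 (1011011): 5 ones → 1
Block 2 (0111111): 6 ones → 1
Block 3 (0000100): 1 one → 0
Block 4 (1101111): 6 ones → 1
Block 5 (0001101): 3 ones → 0
Block 6 (0000010): 1 one → 0
Block 7 (1001111): 5 ones → 1
Block 8 (1111111): 7 ones → 1
Block 9 (1101110): 5 ones → 1
Block 10 (1010011): 4 ones → 1
Block 11 (1100110): 4 ones → 1
Block 12 (0100000): 1 one → 0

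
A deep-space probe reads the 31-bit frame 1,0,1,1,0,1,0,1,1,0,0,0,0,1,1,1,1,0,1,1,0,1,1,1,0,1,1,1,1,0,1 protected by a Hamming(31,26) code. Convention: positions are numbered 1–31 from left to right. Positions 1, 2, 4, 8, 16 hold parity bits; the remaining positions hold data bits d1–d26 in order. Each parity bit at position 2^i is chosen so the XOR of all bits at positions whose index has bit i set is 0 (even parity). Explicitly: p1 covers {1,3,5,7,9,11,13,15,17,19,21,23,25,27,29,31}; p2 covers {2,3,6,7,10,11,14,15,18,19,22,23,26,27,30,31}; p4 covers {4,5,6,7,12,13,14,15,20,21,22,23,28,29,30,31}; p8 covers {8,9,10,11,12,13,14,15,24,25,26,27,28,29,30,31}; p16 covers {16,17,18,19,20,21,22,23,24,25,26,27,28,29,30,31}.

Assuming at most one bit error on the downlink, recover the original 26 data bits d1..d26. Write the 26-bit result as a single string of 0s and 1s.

s1 (pos 1,3,5,7,9,11,13,15,17,19,21,23,25,27,29,31): 1⊕1⊕0⊕0⊕1⊕0⊕0⊕1⊕1⊕1⊕0⊕1⊕0⊕1⊕1⊕1 = 0
s2 (pos 2,3,6,7,10,11,14,15,18,19,22,23,26,27,30,31): 0⊕1⊕1⊕0⊕0⊕0⊕1⊕1⊕0⊕1⊕1⊕1⊕1⊕1⊕0⊕1 = 0
s4 (pos 4,5,6,7,12,13,14,15,20,21,22,23,28,29,30,31): 1⊕0⊕1⊕0⊕0⊕0⊕1⊕1⊕1⊕0⊕1⊕1⊕1⊕1⊕0⊕1 = 0
s8 (pos 8,9,10,11,12,13,14,15,24,25,26,27,28,29,30,31): 1⊕1⊕0⊕0⊕0⊕0⊕1⊕1⊕1⊕0⊕1⊕1⊕1⊕1⊕0⊕1 = 0
s16 (pos 16,17,18,19,20,21,22,23,24,25,26,27,28,29,30,31): 1⊕1⊕0⊕1⊕1⊕0⊕1⊕1⊕1⊕0⊕1⊕1⊕1⊕1⊕0⊕1 = 0
Syndrome s16…s1 = 00000 → no error.
Read data bits from positions 3,5,6,7,9,10,11,12,13,14,15,17,18,19,20,21,22,23,24,25,26,27,28,29,30,31: 10101000011101101110111101

10101000011101101110111101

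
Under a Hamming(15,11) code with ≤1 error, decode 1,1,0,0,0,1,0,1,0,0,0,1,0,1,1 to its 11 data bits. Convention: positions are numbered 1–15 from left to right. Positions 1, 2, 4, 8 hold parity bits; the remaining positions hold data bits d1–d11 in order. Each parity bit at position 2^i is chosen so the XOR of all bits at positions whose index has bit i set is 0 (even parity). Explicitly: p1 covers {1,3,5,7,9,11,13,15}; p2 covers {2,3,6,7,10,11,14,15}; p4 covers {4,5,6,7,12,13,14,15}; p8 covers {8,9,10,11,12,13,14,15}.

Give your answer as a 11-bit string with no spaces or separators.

00100001011

s1 (pos 1,3,5,7,9,11,13,15): 1⊕0⊕0⊕0⊕0⊕0⊕0⊕1 = 0
s2 (pos 2,3,6,7,10,11,14,15): 1⊕0⊕1⊕0⊕0⊕0⊕1⊕1 = 0
s4 (pos 4,5,6,7,12,13,14,15): 0⊕0⊕1⊕0⊕1⊕0⊕1⊕1 = 0
s8 (pos 8,9,10,11,12,13,14,15): 1⊕0⊕0⊕0⊕1⊕0⊕1⊕1 = 0
Syndrome s8…s1 = 0000 → no error.
Read data bits from positions 3,5,6,7,9,10,11,12,13,14,15: 00100001011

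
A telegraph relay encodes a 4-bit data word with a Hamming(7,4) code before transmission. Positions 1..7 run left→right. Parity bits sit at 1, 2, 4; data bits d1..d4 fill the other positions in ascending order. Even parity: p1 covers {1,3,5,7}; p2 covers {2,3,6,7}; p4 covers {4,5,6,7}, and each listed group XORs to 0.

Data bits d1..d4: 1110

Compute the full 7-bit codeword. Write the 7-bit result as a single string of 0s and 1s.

0010110

Place data at non-parity positions: p1 p2 1 p4 1 1 0
p1 (pos 1,3,5,7): XOR of data positions = 1⊕1⊕0 = 0
p2 (pos 2,3,6,7): XOR of data positions = 1⊕1⊕0 = 0
p4 (pos 4,5,6,7): XOR of data positions = 1⊕1⊕0 = 0
Codeword: 0010110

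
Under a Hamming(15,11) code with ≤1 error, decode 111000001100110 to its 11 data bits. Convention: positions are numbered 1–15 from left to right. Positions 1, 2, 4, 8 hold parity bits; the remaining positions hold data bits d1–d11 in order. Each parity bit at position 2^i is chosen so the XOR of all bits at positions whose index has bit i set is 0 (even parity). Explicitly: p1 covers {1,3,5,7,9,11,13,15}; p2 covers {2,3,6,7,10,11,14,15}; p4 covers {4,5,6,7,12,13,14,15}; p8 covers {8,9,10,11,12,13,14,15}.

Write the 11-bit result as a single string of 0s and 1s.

10001100110

s1 (pos 1,3,5,7,9,11,13,15): 1⊕1⊕0⊕0⊕1⊕0⊕1⊕0 = 0
s2 (pos 2,3,6,7,10,11,14,15): 1⊕1⊕0⊕0⊕1⊕0⊕1⊕0 = 0
s4 (pos 4,5,6,7,12,13,14,15): 0⊕0⊕0⊕0⊕0⊕1⊕1⊕0 = 0
s8 (pos 8,9,10,11,12,13,14,15): 0⊕1⊕1⊕0⊕0⊕1⊕1⊕0 = 0
Syndrome s8…s1 = 0000 → no error.
Read data bits from positions 3,5,6,7,9,10,11,12,13,14,15: 10001100110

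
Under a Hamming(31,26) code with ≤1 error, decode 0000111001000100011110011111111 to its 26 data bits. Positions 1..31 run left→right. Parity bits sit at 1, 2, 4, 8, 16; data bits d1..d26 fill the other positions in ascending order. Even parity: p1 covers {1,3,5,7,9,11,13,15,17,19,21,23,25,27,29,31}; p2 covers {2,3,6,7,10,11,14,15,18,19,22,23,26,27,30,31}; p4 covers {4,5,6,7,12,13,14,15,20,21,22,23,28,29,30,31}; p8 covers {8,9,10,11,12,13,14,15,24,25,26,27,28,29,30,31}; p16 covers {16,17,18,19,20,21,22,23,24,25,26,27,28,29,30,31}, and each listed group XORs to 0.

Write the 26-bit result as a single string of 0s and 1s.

01110100010011110011111111

s1 (pos 1,3,5,7,9,11,13,15,17,19,21,23,25,27,29,31): 0⊕0⊕1⊕1⊕0⊕0⊕0⊕0⊕0⊕1⊕1⊕0⊕1⊕1⊕1⊕1 = 0
s2 (pos 2,3,6,7,10,11,14,15,18,19,22,23,26,27,30,31): 0⊕0⊕1⊕1⊕1⊕0⊕1⊕0⊕1⊕1⊕0⊕0⊕1⊕1⊕1⊕1 = 0
s4 (pos 4,5,6,7,12,13,14,15,20,21,22,23,28,29,30,31): 0⊕1⊕1⊕1⊕0⊕0⊕1⊕0⊕1⊕1⊕0⊕0⊕1⊕1⊕1⊕1 = 0
s8 (pos 8,9,10,11,12,13,14,15,24,25,26,27,28,29,30,31): 0⊕0⊕1⊕0⊕0⊕0⊕1⊕0⊕1⊕1⊕1⊕1⊕1⊕1⊕1⊕1 = 0
s16 (pos 16,17,18,19,20,21,22,23,24,25,26,27,28,29,30,31): 0⊕0⊕1⊕1⊕1⊕1⊕0⊕0⊕1⊕1⊕1⊕1⊕1⊕1⊕1⊕1 = 0
Syndrome s16…s1 = 00000 → no error.
Read data bits from positions 3,5,6,7,9,10,11,12,13,14,15,17,18,19,20,21,22,23,24,25,26,27,28,29,30,31: 01110100010011110011111111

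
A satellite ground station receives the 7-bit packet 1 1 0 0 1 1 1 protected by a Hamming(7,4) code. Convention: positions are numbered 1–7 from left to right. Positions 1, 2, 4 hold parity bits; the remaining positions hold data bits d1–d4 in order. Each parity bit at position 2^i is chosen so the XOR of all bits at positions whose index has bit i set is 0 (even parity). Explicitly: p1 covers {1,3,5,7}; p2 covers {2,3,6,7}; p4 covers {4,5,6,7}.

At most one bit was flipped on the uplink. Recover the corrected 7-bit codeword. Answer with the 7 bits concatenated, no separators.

s1 (pos 1,3,5,7): 1⊕0⊕1⊕1 = 1
s2 (pos 2,3,6,7): 1⊕0⊕1⊕1 = 1
s4 (pos 4,5,6,7): 0⊕1⊕1⊕1 = 1
Syndrome s4…s1 = 111 → error at position 7.
Flip position 7: 1100111 → 1100110

1100110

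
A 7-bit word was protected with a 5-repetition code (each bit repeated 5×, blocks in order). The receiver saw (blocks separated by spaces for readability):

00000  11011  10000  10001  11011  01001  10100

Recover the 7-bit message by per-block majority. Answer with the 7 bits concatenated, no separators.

Block 1 (00000): 0 ones → 0
Block 2 (11011): 4 ones → 1
Block 3 (10000): 1 one → 0
Block 4 (10001): 2 ones → 0
Block 5 (11011): 4 ones → 1
Block 6 (01001): 2 ones → 0
Block 7 (10100): 2 ones → 0

0100100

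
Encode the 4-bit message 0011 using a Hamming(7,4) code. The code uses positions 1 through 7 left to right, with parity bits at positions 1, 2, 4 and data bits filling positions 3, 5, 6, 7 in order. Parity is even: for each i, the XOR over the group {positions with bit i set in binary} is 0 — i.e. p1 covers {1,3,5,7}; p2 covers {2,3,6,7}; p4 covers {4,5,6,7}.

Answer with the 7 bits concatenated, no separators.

Place data at non-parity positions: p1 p2 0 p4 0 1 1
p1 (pos 1,3,5,7): XOR of data positions = 0⊕0⊕1 = 1
p2 (pos 2,3,6,7): XOR of data positions = 0⊕1⊕1 = 0
p4 (pos 4,5,6,7): XOR of data positions = 0⊕1⊕1 = 0
Codeword: 1000011

1000011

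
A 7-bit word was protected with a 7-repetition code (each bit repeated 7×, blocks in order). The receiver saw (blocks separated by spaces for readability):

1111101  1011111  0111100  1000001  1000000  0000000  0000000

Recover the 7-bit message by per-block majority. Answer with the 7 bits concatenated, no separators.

Block 1 (1111101): 6 ones → 1
Block 2 (1011111): 6 ones → 1
Block 3 (0111100): 4 ones → 1
Block 4 (1000001): 2 ones → 0
Block 5 (1000000): 1 one → 0
Block 6 (0000000): 0 ones → 0
Block 7 (0000000): 0 ones → 0

1110000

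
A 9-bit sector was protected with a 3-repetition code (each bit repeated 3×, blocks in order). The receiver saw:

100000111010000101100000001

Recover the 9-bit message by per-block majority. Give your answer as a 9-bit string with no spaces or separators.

001001000

Block 1 (100): 1 one → 0
Block 2 (000): 0 ones → 0
Block 3 (111): 3 ones → 1
Block 4 (010): 1 one → 0
Block 5 (000): 0 ones → 0
Block 6 (101): 2 ones → 1
Block 7 (100): 1 one → 0
Block 8 (000): 0 ones → 0
Block 9 (001): 1 one → 0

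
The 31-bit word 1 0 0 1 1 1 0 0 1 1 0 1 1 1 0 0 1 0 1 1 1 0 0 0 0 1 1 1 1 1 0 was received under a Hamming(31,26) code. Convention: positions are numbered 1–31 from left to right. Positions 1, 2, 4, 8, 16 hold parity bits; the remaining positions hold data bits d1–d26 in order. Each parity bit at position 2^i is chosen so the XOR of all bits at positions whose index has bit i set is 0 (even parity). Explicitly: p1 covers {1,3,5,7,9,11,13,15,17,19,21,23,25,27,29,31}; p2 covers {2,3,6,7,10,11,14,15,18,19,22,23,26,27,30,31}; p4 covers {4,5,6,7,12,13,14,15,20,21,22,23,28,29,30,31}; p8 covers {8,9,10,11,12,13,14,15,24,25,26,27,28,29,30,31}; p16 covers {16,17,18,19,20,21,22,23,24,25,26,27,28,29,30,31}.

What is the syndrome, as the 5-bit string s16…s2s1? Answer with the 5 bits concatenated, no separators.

s1 (pos 1,3,5,7,9,11,13,15,17,19,21,23,25,27,29,31): 1⊕0⊕1⊕0⊕1⊕0⊕1⊕0⊕1⊕1⊕1⊕0⊕0⊕1⊕1⊕0 = 1
s2 (pos 2,3,6,7,10,11,14,15,18,19,22,23,26,27,30,31): 0⊕0⊕1⊕0⊕1⊕0⊕1⊕0⊕0⊕1⊕0⊕0⊕1⊕1⊕1⊕0 = 1
s4 (pos 4,5,6,7,12,13,14,15,20,21,22,23,28,29,30,31): 1⊕1⊕1⊕0⊕1⊕1⊕1⊕0⊕1⊕1⊕0⊕0⊕1⊕1⊕1⊕0 = 1
s8 (pos 8,9,10,11,12,13,14,15,24,25,26,27,28,29,30,31): 0⊕1⊕1⊕0⊕1⊕1⊕1⊕0⊕0⊕0⊕1⊕1⊕1⊕1⊕1⊕0 = 0
s16 (pos 16,17,18,19,20,21,22,23,24,25,26,27,28,29,30,31): 0⊕1⊕0⊕1⊕1⊕1⊕0⊕0⊕0⊕0⊕1⊕1⊕1⊕1⊕1⊕0 = 1
Syndrome s16…s1 = 10111 → error at position 23.

10111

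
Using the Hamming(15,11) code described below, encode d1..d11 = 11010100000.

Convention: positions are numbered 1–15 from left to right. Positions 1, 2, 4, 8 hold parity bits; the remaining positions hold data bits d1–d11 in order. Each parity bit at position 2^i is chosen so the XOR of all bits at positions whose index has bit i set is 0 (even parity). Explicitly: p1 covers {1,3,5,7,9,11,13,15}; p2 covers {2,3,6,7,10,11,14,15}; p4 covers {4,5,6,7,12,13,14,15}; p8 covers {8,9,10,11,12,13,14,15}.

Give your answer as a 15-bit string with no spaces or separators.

111010110100000

Place data at non-parity positions: p1 p2 1 p4 1 0 1 p8 0 1 0 0 0 0 0
p1 (pos 1,3,5,7,9,11,13,15): XOR of data positions = 1⊕1⊕1⊕0⊕0⊕0⊕0 = 1
p2 (pos 2,3,6,7,10,11,14,15): XOR of data positions = 1⊕0⊕1⊕1⊕0⊕0⊕0 = 1
p4 (pos 4,5,6,7,12,13,14,15): XOR of data positions = 1⊕0⊕1⊕0⊕0⊕0⊕0 = 0
p8 (pos 8,9,10,11,12,13,14,15): XOR of data positions = 0⊕1⊕0⊕0⊕0⊕0⊕0 = 1
Codeword: 111010110100000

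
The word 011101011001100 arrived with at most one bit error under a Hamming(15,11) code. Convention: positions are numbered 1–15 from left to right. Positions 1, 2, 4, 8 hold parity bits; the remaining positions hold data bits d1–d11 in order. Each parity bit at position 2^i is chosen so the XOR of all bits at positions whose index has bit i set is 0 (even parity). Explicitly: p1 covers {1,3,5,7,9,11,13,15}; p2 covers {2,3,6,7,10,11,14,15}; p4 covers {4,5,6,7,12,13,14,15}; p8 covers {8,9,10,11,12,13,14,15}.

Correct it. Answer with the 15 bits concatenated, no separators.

010101011001100

s1 (pos 1,3,5,7,9,11,13,15): 0⊕1⊕0⊕0⊕1⊕0⊕1⊕0 = 1
s2 (pos 2,3,6,7,10,11,14,15): 1⊕1⊕1⊕0⊕0⊕0⊕0⊕0 = 1
s4 (pos 4,5,6,7,12,13,14,15): 1⊕0⊕1⊕0⊕1⊕1⊕0⊕0 = 0
s8 (pos 8,9,10,11,12,13,14,15): 1⊕1⊕0⊕0⊕1⊕1⊕0⊕0 = 0
Syndrome s8…s1 = 0011 → error at position 3.
Flip position 3: 011101011001100 → 010101011001100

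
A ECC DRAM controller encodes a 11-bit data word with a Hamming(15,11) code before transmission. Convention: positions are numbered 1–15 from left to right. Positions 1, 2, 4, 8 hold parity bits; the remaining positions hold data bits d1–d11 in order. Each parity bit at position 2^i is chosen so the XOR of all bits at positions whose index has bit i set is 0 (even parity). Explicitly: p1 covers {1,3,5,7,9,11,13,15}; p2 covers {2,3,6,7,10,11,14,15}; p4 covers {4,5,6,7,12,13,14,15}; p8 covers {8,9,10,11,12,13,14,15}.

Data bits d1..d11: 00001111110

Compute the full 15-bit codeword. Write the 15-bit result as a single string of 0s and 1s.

110100001111110

Place data at non-parity positions: p1 p2 0 p4 0 0 0 p8 1 1 1 1 1 1 0
p1 (pos 1,3,5,7,9,11,13,15): XOR of data positions = 0⊕0⊕0⊕1⊕1⊕1⊕0 = 1
p2 (pos 2,3,6,7,10,11,14,15): XOR of data positions = 0⊕0⊕0⊕1⊕1⊕1⊕0 = 1
p4 (pos 4,5,6,7,12,13,14,15): XOR of data positions = 0⊕0⊕0⊕1⊕1⊕1⊕0 = 1
p8 (pos 8,9,10,11,12,13,14,15): XOR of data positions = 1⊕1⊕1⊕1⊕1⊕1⊕0 = 0
Codeword: 110100001111110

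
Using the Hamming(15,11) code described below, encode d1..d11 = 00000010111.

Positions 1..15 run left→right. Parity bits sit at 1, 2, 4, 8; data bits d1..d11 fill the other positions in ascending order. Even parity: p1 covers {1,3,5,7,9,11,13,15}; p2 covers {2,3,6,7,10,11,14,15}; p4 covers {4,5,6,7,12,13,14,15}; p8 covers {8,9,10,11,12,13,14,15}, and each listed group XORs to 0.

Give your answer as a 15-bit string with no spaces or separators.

110100000010111

Place data at non-parity positions: p1 p2 0 p4 0 0 0 p8 0 0 1 0 1 1 1
p1 (pos 1,3,5,7,9,11,13,15): XOR of data positions = 0⊕0⊕0⊕0⊕1⊕1⊕1 = 1
p2 (pos 2,3,6,7,10,11,14,15): XOR of data positions = 0⊕0⊕0⊕0⊕1⊕1⊕1 = 1
p4 (pos 4,5,6,7,12,13,14,15): XOR of data positions = 0⊕0⊕0⊕0⊕1⊕1⊕1 = 1
p8 (pos 8,9,10,11,12,13,14,15): XOR of data positions = 0⊕0⊕1⊕0⊕1⊕1⊕1 = 0
Codeword: 110100000010111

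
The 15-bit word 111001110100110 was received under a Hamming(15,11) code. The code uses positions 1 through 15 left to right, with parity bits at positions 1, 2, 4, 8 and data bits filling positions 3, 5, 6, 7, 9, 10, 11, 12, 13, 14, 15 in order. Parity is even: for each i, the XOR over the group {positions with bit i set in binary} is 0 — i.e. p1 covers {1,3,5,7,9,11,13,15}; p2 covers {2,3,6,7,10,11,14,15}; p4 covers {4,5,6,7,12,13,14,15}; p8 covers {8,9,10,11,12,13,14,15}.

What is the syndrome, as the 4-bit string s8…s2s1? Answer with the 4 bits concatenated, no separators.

s1 (pos 1,3,5,7,9,11,13,15): 1⊕1⊕0⊕1⊕0⊕0⊕1⊕0 = 0
s2 (pos 2,3,6,7,10,11,14,15): 1⊕1⊕1⊕1⊕1⊕0⊕1⊕0 = 0
s4 (pos 4,5,6,7,12,13,14,15): 0⊕0⊕1⊕1⊕0⊕1⊕1⊕0 = 0
s8 (pos 8,9,10,11,12,13,14,15): 1⊕0⊕1⊕0⊕0⊕1⊕1⊕0 = 0
Syndrome s8…s1 = 0000 → no error.

0000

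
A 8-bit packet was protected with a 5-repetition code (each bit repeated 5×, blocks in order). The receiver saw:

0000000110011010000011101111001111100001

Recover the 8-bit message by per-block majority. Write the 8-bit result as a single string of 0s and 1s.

00101110

Block 1 (00000): 0 ones → 0
Block 2 (00110): 2 ones → 0
Block 3 (01101): 3 ones → 1
Block 4 (00000): 0 ones → 0
Block 5 (11101): 4 ones → 1
Block 6 (11100): 3 ones → 1
Block 7 (11111): 5 ones → 1
Block 8 (00001): 1 one → 0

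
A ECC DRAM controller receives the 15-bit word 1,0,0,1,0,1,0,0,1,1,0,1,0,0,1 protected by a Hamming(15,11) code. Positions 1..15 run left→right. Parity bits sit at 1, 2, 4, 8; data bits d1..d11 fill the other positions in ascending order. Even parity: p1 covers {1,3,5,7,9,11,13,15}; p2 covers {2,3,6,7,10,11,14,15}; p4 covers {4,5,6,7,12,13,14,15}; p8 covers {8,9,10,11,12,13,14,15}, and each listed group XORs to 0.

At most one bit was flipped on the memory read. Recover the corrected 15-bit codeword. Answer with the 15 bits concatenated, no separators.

101101001101001

s1 (pos 1,3,5,7,9,11,13,15): 1⊕0⊕0⊕0⊕1⊕0⊕0⊕1 = 1
s2 (pos 2,3,6,7,10,11,14,15): 0⊕0⊕1⊕0⊕1⊕0⊕0⊕1 = 1
s4 (pos 4,5,6,7,12,13,14,15): 1⊕0⊕1⊕0⊕1⊕0⊕0⊕1 = 0
s8 (pos 8,9,10,11,12,13,14,15): 0⊕1⊕1⊕0⊕1⊕0⊕0⊕1 = 0
Syndrome s8…s1 = 0011 → error at position 3.
Flip position 3: 100101001101001 → 101101001101001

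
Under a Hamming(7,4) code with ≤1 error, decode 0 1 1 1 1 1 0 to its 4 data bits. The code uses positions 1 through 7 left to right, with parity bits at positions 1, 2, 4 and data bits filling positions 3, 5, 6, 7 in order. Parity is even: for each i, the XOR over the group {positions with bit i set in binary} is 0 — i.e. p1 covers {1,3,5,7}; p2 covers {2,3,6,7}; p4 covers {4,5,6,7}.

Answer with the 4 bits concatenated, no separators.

1100

s1 (pos 1,3,5,7): 0⊕1⊕1⊕0 = 0
s2 (pos 2,3,6,7): 1⊕1⊕1⊕0 = 1
s4 (pos 4,5,6,7): 1⊕1⊕1⊕0 = 1
Syndrome s4…s1 = 110 → error at position 6.
Flip position 6: 0111110 → 0111100
Read data bits from positions 3,5,6,7: 1100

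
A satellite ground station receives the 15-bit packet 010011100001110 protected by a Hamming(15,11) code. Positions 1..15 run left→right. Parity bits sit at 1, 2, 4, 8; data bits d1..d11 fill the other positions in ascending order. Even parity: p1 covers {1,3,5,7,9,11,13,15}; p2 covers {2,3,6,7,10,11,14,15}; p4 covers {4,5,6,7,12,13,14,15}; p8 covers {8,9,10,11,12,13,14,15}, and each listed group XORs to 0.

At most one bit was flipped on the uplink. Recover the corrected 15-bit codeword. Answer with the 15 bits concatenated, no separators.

010011101001110

s1 (pos 1,3,5,7,9,11,13,15): 0⊕0⊕1⊕1⊕0⊕0⊕1⊕0 = 1
s2 (pos 2,3,6,7,10,11,14,15): 1⊕0⊕1⊕1⊕0⊕0⊕1⊕0 = 0
s4 (pos 4,5,6,7,12,13,14,15): 0⊕1⊕1⊕1⊕1⊕1⊕1⊕0 = 0
s8 (pos 8,9,10,11,12,13,14,15): 0⊕0⊕0⊕0⊕1⊕1⊕1⊕0 = 1
Syndrome s8…s1 = 1001 → error at position 9.
Flip position 9: 010011100001110 → 010011101001110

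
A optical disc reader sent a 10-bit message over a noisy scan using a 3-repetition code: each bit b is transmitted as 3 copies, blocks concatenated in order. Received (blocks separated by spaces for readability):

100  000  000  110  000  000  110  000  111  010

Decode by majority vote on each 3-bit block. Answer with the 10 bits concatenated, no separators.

0001001010

Block 1 (100): 1 one → 0
Block 2 (000): 0 ones → 0
Block 3 (000): 0 ones → 0
Block 4 (110): 2 ones → 1
Block 5 (000): 0 ones → 0
Block 6 (000): 0 ones → 0
Block 7 (110): 2 ones → 1
Block 8 (000): 0 ones → 0
Block 9 (111): 3 ones → 1
Block 10 (010): 1 one → 0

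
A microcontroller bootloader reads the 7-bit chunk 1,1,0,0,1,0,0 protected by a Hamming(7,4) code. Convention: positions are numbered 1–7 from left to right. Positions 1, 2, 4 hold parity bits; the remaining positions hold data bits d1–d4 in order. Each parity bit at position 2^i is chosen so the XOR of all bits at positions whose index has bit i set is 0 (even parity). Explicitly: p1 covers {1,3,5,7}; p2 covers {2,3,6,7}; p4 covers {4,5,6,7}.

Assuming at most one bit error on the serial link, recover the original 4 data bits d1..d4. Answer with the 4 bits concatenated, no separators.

s1 (pos 1,3,5,7): 1⊕0⊕1⊕0 = 0
s2 (pos 2,3,6,7): 1⊕0⊕0⊕0 = 1
s4 (pos 4,5,6,7): 0⊕1⊕0⊕0 = 1
Syndrome s4…s1 = 110 → error at position 6.
Flip position 6: 1100100 → 1100110
Read data bits from positions 3,5,6,7: 0110

0110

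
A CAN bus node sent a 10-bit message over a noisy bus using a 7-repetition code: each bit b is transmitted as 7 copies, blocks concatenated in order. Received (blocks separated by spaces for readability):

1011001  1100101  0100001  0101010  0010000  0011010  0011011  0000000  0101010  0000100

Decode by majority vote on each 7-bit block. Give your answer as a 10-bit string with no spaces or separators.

1100001000

Block 1 (1011001): 4 ones → 1
Block 2 (1100101): 4 ones → 1
Block 3 (0100001): 2 ones → 0
Block 4 (0101010): 3 ones → 0
Block 5 (0010000): 1 one → 0
Block 6 (0011010): 3 ones → 0
Block 7 (0011011): 4 ones → 1
Block 8 (0000000): 0 ones → 0
Block 9 (0101010): 3 ones → 0
Block 10 (0000100): 1 one → 0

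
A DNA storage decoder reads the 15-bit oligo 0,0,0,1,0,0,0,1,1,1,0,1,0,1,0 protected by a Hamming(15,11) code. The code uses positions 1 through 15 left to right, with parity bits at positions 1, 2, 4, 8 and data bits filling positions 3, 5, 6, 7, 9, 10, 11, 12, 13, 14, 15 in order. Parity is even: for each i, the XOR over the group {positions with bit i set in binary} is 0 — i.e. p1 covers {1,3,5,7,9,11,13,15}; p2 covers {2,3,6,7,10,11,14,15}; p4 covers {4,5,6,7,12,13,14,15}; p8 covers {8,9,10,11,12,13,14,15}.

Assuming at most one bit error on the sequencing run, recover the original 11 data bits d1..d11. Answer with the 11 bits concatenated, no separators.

s1 (pos 1,3,5,7,9,11,13,15): 0⊕0⊕0⊕0⊕1⊕0⊕0⊕0 = 1
s2 (pos 2,3,6,7,10,11,14,15): 0⊕0⊕0⊕0⊕1⊕0⊕1⊕0 = 0
s4 (pos 4,5,6,7,12,13,14,15): 1⊕0⊕0⊕0⊕1⊕0⊕1⊕0 = 1
s8 (pos 8,9,10,11,12,13,14,15): 1⊕1⊕1⊕0⊕1⊕0⊕1⊕0 = 1
Syndrome s8…s1 = 1101 → error at position 13.
Flip position 13: 000100011101010 → 000100011101110
Read data bits from positions 3,5,6,7,9,10,11,12,13,14,15: 00001101110

00001101110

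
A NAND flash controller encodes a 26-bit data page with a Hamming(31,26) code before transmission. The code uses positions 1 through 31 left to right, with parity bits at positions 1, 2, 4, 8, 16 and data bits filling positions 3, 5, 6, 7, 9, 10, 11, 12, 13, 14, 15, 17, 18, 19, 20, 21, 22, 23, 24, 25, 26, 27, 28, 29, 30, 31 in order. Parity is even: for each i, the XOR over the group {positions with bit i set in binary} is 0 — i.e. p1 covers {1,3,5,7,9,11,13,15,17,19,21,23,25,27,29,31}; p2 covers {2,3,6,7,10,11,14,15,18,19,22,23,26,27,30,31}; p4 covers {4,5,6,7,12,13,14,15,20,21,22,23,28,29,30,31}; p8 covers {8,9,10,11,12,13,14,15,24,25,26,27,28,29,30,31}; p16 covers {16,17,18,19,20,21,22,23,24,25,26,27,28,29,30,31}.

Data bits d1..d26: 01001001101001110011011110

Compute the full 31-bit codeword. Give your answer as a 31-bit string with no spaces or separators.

Place data at non-parity positions: p1 p2 0 p4 1 0 0 p8 1 0 0 1 1 0 1 p16 0 0 1 1 1 0 0 1 1 0 1 1 1 1 0
p1 (pos 1,3,5,7,9,11,13,15,17,19,21,23,25,27,29,31): XOR of data positions = 0⊕1⊕0⊕1⊕0⊕1⊕1⊕0⊕1⊕1⊕0⊕1⊕1⊕1⊕0 = 1
p2 (pos 2,3,6,7,10,11,14,15,18,19,22,23,26,27,30,31): XOR of data positions = 0⊕0⊕0⊕0⊕0⊕0⊕1⊕0⊕1⊕0⊕0⊕0⊕1⊕1⊕0 = 0
p4 (pos 4,5,6,7,12,13,14,15,20,21,22,23,28,29,30,31): XOR of data positions = 1⊕0⊕0⊕1⊕1⊕0⊕1⊕1⊕1⊕0⊕0⊕1⊕1⊕1⊕0 = 1
p8 (pos 8,9,10,11,12,13,14,15,24,25,26,27,28,29,30,31): XOR of data positions = 1⊕0⊕0⊕1⊕1⊕0⊕1⊕1⊕1⊕0⊕1⊕1⊕1⊕1⊕0 = 0
p16 (pos 16,17,18,19,20,21,22,23,24,25,26,27,28,29,30,31): XOR of data positions = 0⊕0⊕1⊕1⊕1⊕0⊕0⊕1⊕1⊕0⊕1⊕1⊕1⊕1⊕0 = 1
Codeword: 1001100010011011001110011011110

1001100010011011001110011011110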